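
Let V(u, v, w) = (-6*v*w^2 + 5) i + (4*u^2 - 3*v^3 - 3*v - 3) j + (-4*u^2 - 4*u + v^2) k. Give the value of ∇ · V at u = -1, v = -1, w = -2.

-12

∂V₁/∂u = 0
∂V₂/∂v = -9*v^2 - 3
∂V₃/∂w = 0
∇·V = -9*v^2 - 3
At (-1, -1, -2): -12.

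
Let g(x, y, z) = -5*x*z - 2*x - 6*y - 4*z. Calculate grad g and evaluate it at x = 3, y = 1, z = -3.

(13, -6, -19)

∂g/∂x = -5*z - 2
∂g/∂y = -6
∂g/∂z = -5*x - 4
∇g = (-5*z - 2, -6, -5*x - 4)
At (3, 1, -3): (13, -6, -19).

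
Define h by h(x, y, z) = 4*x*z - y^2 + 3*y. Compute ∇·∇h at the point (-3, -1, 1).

∂²h/∂x² = 0
∂²h/∂y² = -2
∂²h/∂z² = 0
∇²h = -2
At (-3, -1, 1): -2.

-2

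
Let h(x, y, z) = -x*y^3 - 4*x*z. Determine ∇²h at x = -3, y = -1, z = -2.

∂²h/∂x² = 0
∂²h/∂y² = -6*x*y
∂²h/∂z² = 0
∇²h = -6*x*y
At (-3, -1, -2): -18.

-18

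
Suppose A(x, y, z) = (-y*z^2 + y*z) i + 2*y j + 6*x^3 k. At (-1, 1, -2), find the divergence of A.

2

∂A₁/∂x = 0
∂A₂/∂y = 2
∂A₃/∂z = 0
∇·A = 2
At (-1, 1, -2): 2.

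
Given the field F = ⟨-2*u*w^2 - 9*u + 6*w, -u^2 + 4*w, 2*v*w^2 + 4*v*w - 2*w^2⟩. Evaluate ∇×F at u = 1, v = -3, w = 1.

(∇×F)₁ = ∂F₃/∂v − ∂F₂/∂w = 2*w^2 + 4*w - 4
(∇×F)₂ = ∂F₁/∂w − ∂F₃/∂u = -4*u*w + 6
(∇×F)₃ = ∂F₂/∂u − ∂F₁/∂v = -2*u
∇×F = (2*w^2 + 4*w - 4, -4*u*w + 6, -2*u)
At (1, -3, 1): (2, 2, -2).

(2, 2, -2)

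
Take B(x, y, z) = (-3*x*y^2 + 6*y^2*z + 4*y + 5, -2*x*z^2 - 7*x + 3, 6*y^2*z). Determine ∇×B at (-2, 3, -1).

(∇×B)₁ = ∂B₃/∂y − ∂B₂/∂z = 4*x*z + 12*y*z
(∇×B)₂ = ∂B₁/∂z − ∂B₃/∂x = 6*y^2
(∇×B)₃ = ∂B₂/∂x − ∂B₁/∂y = 6*x*y - 12*y*z - 2*z^2 - 11
∇×B = (4*x*z + 12*y*z, 6*y^2, 6*x*y - 12*y*z - 2*z^2 - 11)
At (-2, 3, -1): (-28, 54, -13).

(-28, 54, -13)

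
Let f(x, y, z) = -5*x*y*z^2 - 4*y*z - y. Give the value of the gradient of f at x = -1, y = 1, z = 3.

∂f/∂x = -5*y*z^2
∂f/∂y = -5*x*z^2 - 4*z - 1
∂f/∂z = -10*x*y*z - 4*y
∇f = (-5*y*z^2, -5*x*z^2 - 4*z - 1, -10*x*y*z - 4*y)
At (-1, 1, 3): (-45, 32, 26).

(-45, 32, 26)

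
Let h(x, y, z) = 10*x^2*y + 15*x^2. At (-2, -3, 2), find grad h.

∂h/∂x = 20*x*y + 30*x
∂h/∂y = 10*x^2
∂h/∂z = 0
∇h = (20*x*y + 30*x, 10*x^2, 0)
At (-2, -3, 2): (60, 40, 0).

(60, 40, 0)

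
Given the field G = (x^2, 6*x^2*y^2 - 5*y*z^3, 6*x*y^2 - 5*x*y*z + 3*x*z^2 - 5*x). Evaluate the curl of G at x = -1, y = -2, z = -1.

(∇×G)₁ = ∂G₃/∂y − ∂G₂/∂z = 12*x*y - 5*x*z + 15*y*z^2
(∇×G)₂ = ∂G₁/∂z − ∂G₃/∂x = -6*y^2 + 5*y*z - 3*z^2 + 5
(∇×G)₃ = ∂G₂/∂x − ∂G₁/∂y = 12*x*y^2
∇×G = (12*x*y - 5*x*z + 15*y*z^2, -6*y^2 + 5*y*z - 3*z^2 + 5, 12*x*y^2)
At (-1, -2, -1): (-11, -12, -48).

(-11, -12, -48)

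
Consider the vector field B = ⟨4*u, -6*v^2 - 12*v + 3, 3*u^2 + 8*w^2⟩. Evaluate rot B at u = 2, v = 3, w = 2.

(∇×B)₁ = ∂B₃/∂v − ∂B₂/∂w = 0
(∇×B)₂ = ∂B₁/∂w − ∂B₃/∂u = -6*u
(∇×B)₃ = ∂B₂/∂u − ∂B₁/∂v = 0
∇×B = (0, -6*u, 0)
At (2, 3, 2): (0, -12, 0).

(0, -12, 0)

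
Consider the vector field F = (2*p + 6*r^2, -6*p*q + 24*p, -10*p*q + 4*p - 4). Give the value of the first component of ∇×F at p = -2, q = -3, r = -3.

20

(∇×F)_1 = ∂F₃/∂q − ∂F₂/∂r
= -10*p − (0)
= -10*p
At (-2, -3, -3): 20.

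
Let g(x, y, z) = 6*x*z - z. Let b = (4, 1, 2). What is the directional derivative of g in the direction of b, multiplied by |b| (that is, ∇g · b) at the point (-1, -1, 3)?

58

∂g/∂x = 6*z
∂g/∂y = 0
∂g/∂z = 6*x - 1
∇g at (-1, -1, 3) = (18, 0, -7)
∇g · b = (18)(4) + (0)(1) + (-7)(2) = 58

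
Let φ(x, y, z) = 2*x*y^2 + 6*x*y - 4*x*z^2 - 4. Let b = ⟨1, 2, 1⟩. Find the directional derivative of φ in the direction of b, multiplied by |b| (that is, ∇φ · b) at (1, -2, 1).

-20

∂φ/∂x = 2*y^2 + 6*y - 4*z^2
∂φ/∂y = 4*x*y + 6*x
∂φ/∂z = -8*x*z
∇φ at (1, -2, 1) = (-8, -2, -8)
∇φ · b = (-8)(1) + (-2)(2) + (-8)(1) = -20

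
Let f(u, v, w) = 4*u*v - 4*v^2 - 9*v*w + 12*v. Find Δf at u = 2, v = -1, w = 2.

-8

∂²f/∂u² = 0
∂²f/∂v² = -8
∂²f/∂w² = 0
∇²f = -8
At (2, -1, 2): -8.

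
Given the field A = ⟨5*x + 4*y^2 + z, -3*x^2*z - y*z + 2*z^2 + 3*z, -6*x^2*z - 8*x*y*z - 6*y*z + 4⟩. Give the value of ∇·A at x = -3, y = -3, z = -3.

∂A₁/∂x = 5
∂A₂/∂y = -z
∂A₃/∂z = -6*x^2 - 8*x*y - 6*y
∇·A = -6*x^2 - 8*x*y - 6*y - z + 5
At (-3, -3, -3): -100.

-100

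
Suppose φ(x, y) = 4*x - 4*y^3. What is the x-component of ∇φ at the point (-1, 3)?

(∇φ)_1 = ∂φ/∂x = 4
At (-1, 3): 4.

4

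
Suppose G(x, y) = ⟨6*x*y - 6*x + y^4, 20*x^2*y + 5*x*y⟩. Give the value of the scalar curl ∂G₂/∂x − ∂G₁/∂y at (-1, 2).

∂G₂/∂x = 40*x*y + 5*y
∂G₁/∂y = 6*x + 4*y^3
Scalar curl = 40*x*y - 6*x - 4*y^3 + 5*y
At (-1, 2): -96.

-96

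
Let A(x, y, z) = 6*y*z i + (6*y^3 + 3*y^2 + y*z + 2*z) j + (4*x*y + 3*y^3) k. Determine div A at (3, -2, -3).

∂A₁/∂x = 0
∂A₂/∂y = 18*y^2 + 6*y + z
∂A₃/∂z = 0
∇·A = 18*y^2 + 6*y + z
At (3, -2, -3): 57.

57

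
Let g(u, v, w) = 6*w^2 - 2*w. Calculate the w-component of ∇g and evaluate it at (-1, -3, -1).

-14

(∇g)_3 = ∂g/∂w = 12*w - 2
At (-1, -3, -1): -14.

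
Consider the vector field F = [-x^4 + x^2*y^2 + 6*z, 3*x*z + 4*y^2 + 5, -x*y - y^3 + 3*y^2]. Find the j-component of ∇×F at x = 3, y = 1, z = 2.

7

(∇×F)_2 = ∂F₁/∂z − ∂F₃/∂x
= 6 − (-y)
= y + 6
At (3, 1, 2): 7.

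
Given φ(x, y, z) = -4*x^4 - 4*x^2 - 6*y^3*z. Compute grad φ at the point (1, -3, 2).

∂φ/∂x = -16*x^3 - 8*x
∂φ/∂y = -18*y^2*z
∂φ/∂z = -6*y^3
∇φ = (-16*x^3 - 8*x, -18*y^2*z, -6*y^3)
At (1, -3, 2): (-24, -324, 162).

(-24, -324, 162)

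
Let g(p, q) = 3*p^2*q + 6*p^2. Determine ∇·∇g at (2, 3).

30

∂²g/∂p² = 6*(q + 2)
∂²g/∂q² = 0
∇²g = 6*q + 12
At (2, 3): 30.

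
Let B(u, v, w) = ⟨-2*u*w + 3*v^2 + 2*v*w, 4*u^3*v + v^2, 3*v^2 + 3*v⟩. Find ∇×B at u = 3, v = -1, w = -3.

(∇×B)₁ = ∂B₃/∂v − ∂B₂/∂w = 6*v + 3
(∇×B)₂ = ∂B₁/∂w − ∂B₃/∂u = -2*u + 2*v
(∇×B)₃ = ∂B₂/∂u − ∂B₁/∂v = 12*u^2*v - 6*v - 2*w
∇×B = (6*v + 3, -2*u + 2*v, 12*u^2*v - 6*v - 2*w)
At (3, -1, -3): (-3, -8, -96).

(-3, -8, -96)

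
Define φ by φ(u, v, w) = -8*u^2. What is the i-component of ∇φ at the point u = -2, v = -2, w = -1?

(∇φ)_1 = ∂φ/∂u = -16*u
At (-2, -2, -1): 32.

32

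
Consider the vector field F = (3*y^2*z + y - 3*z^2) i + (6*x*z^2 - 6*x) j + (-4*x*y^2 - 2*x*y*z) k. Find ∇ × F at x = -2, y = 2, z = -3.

(∇×F)₁ = ∂F₃/∂y − ∂F₂/∂z = -8*x*y - 14*x*z
(∇×F)₂ = ∂F₁/∂z − ∂F₃/∂x = 7*y^2 + 2*y*z - 6*z
(∇×F)₃ = ∂F₂/∂x − ∂F₁/∂y = -6*y*z + 6*z^2 - 7
∇×F = (-8*x*y - 14*x*z, 7*y^2 + 2*y*z - 6*z, -6*y*z + 6*z^2 - 7)
At (-2, 2, -3): (-52, 34, 83).

(-52, 34, 83)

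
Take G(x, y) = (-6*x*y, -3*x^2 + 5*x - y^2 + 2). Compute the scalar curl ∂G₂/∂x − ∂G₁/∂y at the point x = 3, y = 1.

5

∂G₂/∂x = -6*x + 5
∂G₁/∂y = -6*x
Scalar curl = 5
At (3, 1): 5.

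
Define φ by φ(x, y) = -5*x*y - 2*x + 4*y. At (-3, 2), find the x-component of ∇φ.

(∇φ)_1 = ∂φ/∂x = -5*y - 2
At (-3, 2): -12.

-12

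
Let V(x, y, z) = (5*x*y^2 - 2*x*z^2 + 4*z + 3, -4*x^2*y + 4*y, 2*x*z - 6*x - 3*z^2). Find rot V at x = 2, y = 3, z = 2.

(0, -10, -108)

(∇×V)₁ = ∂V₃/∂y − ∂V₂/∂z = 0
(∇×V)₂ = ∂V₁/∂z − ∂V₃/∂x = -4*x*z - 2*z + 10
(∇×V)₃ = ∂V₂/∂x − ∂V₁/∂y = -18*x*y
∇×V = (0, -4*x*z - 2*z + 10, -18*x*y)
At (2, 3, 2): (0, -10, -108).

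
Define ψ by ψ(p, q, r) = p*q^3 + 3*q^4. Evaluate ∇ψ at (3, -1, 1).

∂ψ/∂p = q^3
∂ψ/∂q = 3*p*q^2 + 12*q^3
∂ψ/∂r = 0
∇ψ = (q^3, 3*p*q^2 + 12*q^3, 0)
At (3, -1, 1): (-1, -3, 0).

(-1, -3, 0)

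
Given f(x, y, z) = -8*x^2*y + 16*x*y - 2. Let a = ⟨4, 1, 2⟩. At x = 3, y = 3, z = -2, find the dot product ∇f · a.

-408

∂f/∂x = -16*x*y + 16*y
∂f/∂y = -8*x^2 + 16*x
∂f/∂z = 0
∇f at (3, 3, -2) = (-96, -24, 0)
∇f · a = (-96)(4) + (-24)(1) + (0)(2) = -408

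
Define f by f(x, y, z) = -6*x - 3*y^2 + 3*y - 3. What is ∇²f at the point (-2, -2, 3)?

∂²f/∂x² = 0
∂²f/∂y² = -6
∂²f/∂z² = 0
∇²f = -6
At (-2, -2, 3): -6.

-6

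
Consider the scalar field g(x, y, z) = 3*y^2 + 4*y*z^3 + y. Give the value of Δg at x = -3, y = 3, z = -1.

∂²g/∂x² = 0
∂²g/∂y² = 6
∂²g/∂z² = 24*y*z
∇²g = 24*y*z + 6
At (-3, 3, -1): -66.

-66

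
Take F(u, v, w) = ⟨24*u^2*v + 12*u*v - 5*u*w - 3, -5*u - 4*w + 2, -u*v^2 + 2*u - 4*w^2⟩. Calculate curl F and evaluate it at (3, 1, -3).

(∇×F)₁ = ∂F₃/∂v − ∂F₂/∂w = -2*u*v + 4
(∇×F)₂ = ∂F₁/∂w − ∂F₃/∂u = -5*u + v^2 - 2
(∇×F)₃ = ∂F₂/∂u − ∂F₁/∂v = -24*u^2 - 12*u - 5
∇×F = (-2*u*v + 4, -5*u + v^2 - 2, -24*u^2 - 12*u - 5)
At (3, 1, -3): (-2, -16, -257).

(-2, -16, -257)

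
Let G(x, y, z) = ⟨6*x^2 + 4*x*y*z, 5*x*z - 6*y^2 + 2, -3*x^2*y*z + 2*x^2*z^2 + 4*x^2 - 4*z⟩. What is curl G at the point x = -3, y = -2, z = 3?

(-66, 264, 51)

(∇×G)₁ = ∂G₃/∂y − ∂G₂/∂z = -3*x^2*z - 5*x
(∇×G)₂ = ∂G₁/∂z − ∂G₃/∂x = 6*x*y*z + 4*x*y - 4*x*z^2 - 8*x
(∇×G)₃ = ∂G₂/∂x − ∂G₁/∂y = -4*x*z + 5*z
∇×G = (-3*x^2*z - 5*x, 6*x*y*z + 4*x*y - 4*x*z^2 - 8*x, -4*x*z + 5*z)
At (-3, -2, 3): (-66, 264, 51).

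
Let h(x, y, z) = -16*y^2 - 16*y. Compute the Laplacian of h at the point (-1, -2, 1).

∂²h/∂x² = 0
∂²h/∂y² = -32
∂²h/∂z² = 0
∇²h = -32
At (-1, -2, 1): -32.

-32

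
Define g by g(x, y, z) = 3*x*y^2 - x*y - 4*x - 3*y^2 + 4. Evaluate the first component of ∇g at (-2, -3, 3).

(∇g)_1 = ∂g/∂x = 3*y^2 - y - 4
At (-2, -3, 3): 26.

26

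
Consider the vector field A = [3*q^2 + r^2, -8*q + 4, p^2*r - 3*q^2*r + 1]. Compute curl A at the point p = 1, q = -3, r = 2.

(∇×A)₁ = ∂A₃/∂q − ∂A₂/∂r = -6*q*r
(∇×A)₂ = ∂A₁/∂r − ∂A₃/∂p = -2*p*r + 2*r
(∇×A)₃ = ∂A₂/∂p − ∂A₁/∂q = -6*q
∇×A = (-6*q*r, -2*p*r + 2*r, -6*q)
At (1, -3, 2): (36, 0, 18).

(36, 0, 18)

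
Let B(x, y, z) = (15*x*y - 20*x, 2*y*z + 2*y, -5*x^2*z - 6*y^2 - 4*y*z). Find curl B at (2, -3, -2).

(50, -40, -30)

(∇×B)₁ = ∂B₃/∂y − ∂B₂/∂z = -14*y - 4*z
(∇×B)₂ = ∂B₁/∂z − ∂B₃/∂x = 10*x*z
(∇×B)₃ = ∂B₂/∂x − ∂B₁/∂y = -15*x
∇×B = (-14*y - 4*z, 10*x*z, -15*x)
At (2, -3, -2): (50, -40, -30).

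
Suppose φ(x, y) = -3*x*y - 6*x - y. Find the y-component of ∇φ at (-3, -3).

8

(∇φ)_2 = ∂φ/∂y = -3*x - 1
At (-3, -3): 8.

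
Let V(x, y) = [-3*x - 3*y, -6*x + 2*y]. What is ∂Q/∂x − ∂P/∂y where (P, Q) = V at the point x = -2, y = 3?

-3

∂V₂/∂x = -6
∂V₁/∂y = -3
Scalar curl = -3
At (-2, 3): -3.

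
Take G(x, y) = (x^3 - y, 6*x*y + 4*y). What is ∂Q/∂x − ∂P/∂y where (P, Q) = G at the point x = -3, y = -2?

-11

∂G₂/∂x = 6*y
∂G₁/∂y = -1
Scalar curl = 6*y + 1
At (-3, -2): -11.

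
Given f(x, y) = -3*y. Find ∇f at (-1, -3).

∂f/∂x = 0
∂f/∂y = -3
∇f = (0, -3)
At (-1, -3): (0, -3).

(0, -3)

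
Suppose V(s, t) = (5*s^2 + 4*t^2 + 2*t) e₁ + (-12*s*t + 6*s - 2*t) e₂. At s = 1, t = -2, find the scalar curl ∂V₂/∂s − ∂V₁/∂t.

44

∂V₂/∂s = -12*t + 6
∂V₁/∂t = 8*t + 2
Scalar curl = -20*t + 4
At (1, -2): 44.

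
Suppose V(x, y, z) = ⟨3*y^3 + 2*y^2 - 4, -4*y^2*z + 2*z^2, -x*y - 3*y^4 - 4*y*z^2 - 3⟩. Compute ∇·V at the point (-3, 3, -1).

∂V₁/∂x = 0
∂V₂/∂y = -8*y*z
∂V₃/∂z = -8*y*z
∇·V = -16*y*z
At (-3, 3, -1): 48.

48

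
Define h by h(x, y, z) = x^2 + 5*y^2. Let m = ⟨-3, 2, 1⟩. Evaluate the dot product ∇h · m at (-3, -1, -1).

∂h/∂x = 2*x
∂h/∂y = 10*y
∂h/∂z = 0
∇h at (-3, -1, -1) = (-6, -10, 0)
∇h · m = (-6)(-3) + (-10)(2) + (0)(1) = -2

-2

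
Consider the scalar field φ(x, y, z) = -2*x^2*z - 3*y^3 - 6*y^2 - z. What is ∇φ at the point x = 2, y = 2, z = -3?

∂φ/∂x = -4*x*z
∂φ/∂y = -9*y^2 - 12*y
∂φ/∂z = -2*x^2 - 1
∇φ = (-4*x*z, -9*y^2 - 12*y, -2*x^2 - 1)
At (2, 2, -3): (24, -60, -9).

(24, -60, -9)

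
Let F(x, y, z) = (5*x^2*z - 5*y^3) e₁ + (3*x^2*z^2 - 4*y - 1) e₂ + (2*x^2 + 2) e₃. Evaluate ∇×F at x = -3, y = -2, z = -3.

(162, 57, -102)

(∇×F)₁ = ∂F₃/∂y − ∂F₂/∂z = -6*x^2*z
(∇×F)₂ = ∂F₁/∂z − ∂F₃/∂x = 5*x^2 - 4*x
(∇×F)₃ = ∂F₂/∂x − ∂F₁/∂y = 6*x*z^2 + 15*y^2
∇×F = (-6*x^2*z, 5*x^2 - 4*x, 6*x*z^2 + 15*y^2)
At (-3, -2, -3): (162, 57, -102).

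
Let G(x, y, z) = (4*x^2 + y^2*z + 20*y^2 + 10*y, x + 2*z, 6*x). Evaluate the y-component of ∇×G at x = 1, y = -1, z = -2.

(∇×G)_2 = ∂G₁/∂z − ∂G₃/∂x
= y^2 − (6)
= y^2 - 6
At (1, -1, -2): -5.

-5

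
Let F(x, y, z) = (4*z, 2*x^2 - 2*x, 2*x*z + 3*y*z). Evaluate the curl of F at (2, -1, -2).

(-6, 8, 6)

(∇×F)₁ = ∂F₃/∂y − ∂F₂/∂z = 3*z
(∇×F)₂ = ∂F₁/∂z − ∂F₃/∂x = -2*z + 4
(∇×F)₃ = ∂F₂/∂x − ∂F₁/∂y = 4*x - 2
∇×F = (3*z, -2*z + 4, 4*x - 2)
At (2, -1, -2): (-6, 8, 6).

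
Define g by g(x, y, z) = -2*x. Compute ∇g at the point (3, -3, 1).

∂g/∂x = -2
∂g/∂y = 0
∂g/∂z = 0
∇g = (-2, 0, 0)
At (3, -3, 1): (-2, 0, 0).

(-2, 0, 0)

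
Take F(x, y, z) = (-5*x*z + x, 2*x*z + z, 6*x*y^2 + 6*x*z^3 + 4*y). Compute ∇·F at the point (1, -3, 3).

148

∂F₁/∂x = -5*z + 1
∂F₂/∂y = 0
∂F₃/∂z = 18*x*z^2
∇·F = 18*x*z^2 - 5*z + 1
At (1, -3, 3): 148.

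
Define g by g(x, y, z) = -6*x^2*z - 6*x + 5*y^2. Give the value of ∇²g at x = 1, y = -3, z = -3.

∂²g/∂x² = -12*z
∂²g/∂y² = 10
∂²g/∂z² = 0
∇²g = -12*z + 10
At (1, -3, -3): 46.

46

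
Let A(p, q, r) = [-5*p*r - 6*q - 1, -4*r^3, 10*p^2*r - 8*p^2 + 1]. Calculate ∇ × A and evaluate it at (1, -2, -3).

(∇×A)₁ = ∂A₃/∂q − ∂A₂/∂r = 12*r^2
(∇×A)₂ = ∂A₁/∂r − ∂A₃/∂p = -20*p*r + 11*p
(∇×A)₃ = ∂A₂/∂p − ∂A₁/∂q = 6
∇×A = (12*r^2, -20*p*r + 11*p, 6)
At (1, -2, -3): (108, 71, 6).

(108, 71, 6)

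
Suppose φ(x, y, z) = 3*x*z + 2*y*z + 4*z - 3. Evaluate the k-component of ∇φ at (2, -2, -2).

6

(∇φ)_3 = ∂φ/∂z = 3*x + 2*y + 4
At (2, -2, -2): 6.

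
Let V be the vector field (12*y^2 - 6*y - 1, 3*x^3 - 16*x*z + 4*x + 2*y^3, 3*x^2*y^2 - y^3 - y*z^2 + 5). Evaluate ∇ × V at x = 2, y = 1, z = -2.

(49, -12, 54)

(∇×V)₁ = ∂V₃/∂y − ∂V₂/∂z = 6*x^2*y + 16*x - 3*y^2 - z^2
(∇×V)₂ = ∂V₁/∂z − ∂V₃/∂x = -6*x*y^2
(∇×V)₃ = ∂V₂/∂x − ∂V₁/∂y = 9*x^2 - 24*y - 16*z + 10
∇×V = (6*x^2*y + 16*x - 3*y^2 - z^2, -6*x*y^2, 9*x^2 - 24*y - 16*z + 10)
At (2, 1, -2): (49, -12, 54).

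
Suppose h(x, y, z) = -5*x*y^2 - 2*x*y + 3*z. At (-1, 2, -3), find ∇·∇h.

10

∂²h/∂x² = 0
∂²h/∂y² = -10*x
∂²h/∂z² = 0
∇²h = -10*x
At (-1, 2, -3): 10.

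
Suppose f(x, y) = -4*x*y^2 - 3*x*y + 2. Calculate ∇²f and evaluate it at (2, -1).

∂²f/∂x² = 0
∂²f/∂y² = -8*x
∇²f = -8*x
At (2, -1): -16.

-16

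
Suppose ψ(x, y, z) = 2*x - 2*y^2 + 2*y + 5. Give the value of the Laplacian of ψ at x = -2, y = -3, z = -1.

∂²ψ/∂x² = 0
∂²ψ/∂y² = -4
∂²ψ/∂z² = 0
∇²ψ = -4
At (-2, -3, -1): -4.

-4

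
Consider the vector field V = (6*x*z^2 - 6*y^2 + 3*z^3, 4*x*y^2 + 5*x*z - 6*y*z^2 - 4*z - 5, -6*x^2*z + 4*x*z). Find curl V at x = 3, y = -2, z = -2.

(∇×V)₁ = ∂V₃/∂y − ∂V₂/∂z = -5*x + 12*y*z + 4
(∇×V)₂ = ∂V₁/∂z − ∂V₃/∂x = 24*x*z + 9*z^2 - 4*z
(∇×V)₃ = ∂V₂/∂x − ∂V₁/∂y = 4*y^2 + 12*y + 5*z
∇×V = (-5*x + 12*y*z + 4, 24*x*z + 9*z^2 - 4*z, 4*y^2 + 12*y + 5*z)
At (3, -2, -2): (37, -100, -18).

(37, -100, -18)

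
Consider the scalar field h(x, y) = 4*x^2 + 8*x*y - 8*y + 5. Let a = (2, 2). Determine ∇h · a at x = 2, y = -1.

32

∂h/∂x = 8*x + 8*y
∂h/∂y = 8*x - 8
∇h at (2, -1) = (8, 8)
∇h · a = (8)(2) + (8)(2) = 32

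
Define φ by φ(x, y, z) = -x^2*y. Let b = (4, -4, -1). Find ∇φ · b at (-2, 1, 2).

32

∂φ/∂x = -2*x*y
∂φ/∂y = -x^2
∂φ/∂z = 0
∇φ at (-2, 1, 2) = (4, -4, 0)
∇φ · b = (4)(4) + (-4)(-4) + (0)(-1) = 32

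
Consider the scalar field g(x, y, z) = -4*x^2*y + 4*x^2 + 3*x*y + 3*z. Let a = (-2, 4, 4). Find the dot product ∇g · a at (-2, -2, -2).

∂g/∂x = -8*x*y + 8*x + 3*y
∂g/∂y = -4*x^2 + 3*x
∂g/∂z = 3
∇g at (-2, -2, -2) = (-54, -22, 3)
∇g · a = (-54)(-2) + (-22)(4) + (3)(4) = 32

32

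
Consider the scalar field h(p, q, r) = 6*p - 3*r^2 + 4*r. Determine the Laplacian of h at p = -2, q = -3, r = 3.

∂²h/∂p² = 0
∂²h/∂q² = 0
∂²h/∂r² = -6
∇²h = -6
At (-2, -3, 3): -6.

-6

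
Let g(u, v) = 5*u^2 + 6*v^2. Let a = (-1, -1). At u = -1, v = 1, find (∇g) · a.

∂g/∂u = 10*u
∂g/∂v = 12*v
∇g at (-1, 1) = (-10, 12)
∇g · a = (-10)(-1) + (12)(-1) = -2

-2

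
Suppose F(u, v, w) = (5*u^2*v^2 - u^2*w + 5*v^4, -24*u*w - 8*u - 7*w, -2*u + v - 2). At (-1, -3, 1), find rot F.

(∇×F)₁ = ∂F₃/∂v − ∂F₂/∂w = 24*u + 8
(∇×F)₂ = ∂F₁/∂w − ∂F₃/∂u = -u^2 + 2
(∇×F)₃ = ∂F₂/∂u − ∂F₁/∂v = -10*u^2*v - 20*v^3 - 24*w - 8
∇×F = (24*u + 8, -u^2 + 2, -10*u^2*v - 20*v^3 - 24*w - 8)
At (-1, -3, 1): (-16, 1, 538).

(-16, 1, 538)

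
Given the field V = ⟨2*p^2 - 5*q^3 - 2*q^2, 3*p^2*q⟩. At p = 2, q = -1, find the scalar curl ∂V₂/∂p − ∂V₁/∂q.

-1

∂V₂/∂p = 6*p*q
∂V₁/∂q = -15*q^2 - 4*q
Scalar curl = 6*p*q + 15*q^2 + 4*q
At (2, -1): -1.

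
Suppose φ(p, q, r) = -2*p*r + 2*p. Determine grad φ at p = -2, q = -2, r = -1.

(4, 0, 4)

∂φ/∂p = -2*r + 2
∂φ/∂q = 0
∂φ/∂r = -2*p
∇φ = (-2*r + 2, 0, -2*p)
At (-2, -2, -1): (4, 0, 4).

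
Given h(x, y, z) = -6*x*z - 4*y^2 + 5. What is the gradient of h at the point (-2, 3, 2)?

∂h/∂x = -6*z
∂h/∂y = -8*y
∂h/∂z = -6*x
∇h = (-6*z, -8*y, -6*x)
At (-2, 3, 2): (-12, -24, 12).

(-12, -24, 12)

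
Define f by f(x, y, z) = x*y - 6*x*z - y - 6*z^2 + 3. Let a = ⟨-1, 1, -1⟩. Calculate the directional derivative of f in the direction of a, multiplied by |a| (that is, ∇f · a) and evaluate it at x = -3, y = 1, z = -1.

-41

∂f/∂x = y - 6*z
∂f/∂y = x - 1
∂f/∂z = -6*x - 12*z
∇f at (-3, 1, -1) = (7, -4, 30)
∇f · a = (7)(-1) + (-4)(1) + (30)(-1) = -41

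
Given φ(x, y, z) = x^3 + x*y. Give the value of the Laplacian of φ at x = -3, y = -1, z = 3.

∂²φ/∂x² = 6*x
∂²φ/∂y² = 0
∂²φ/∂z² = 0
∇²φ = 6*x
At (-3, -1, 3): -18.

-18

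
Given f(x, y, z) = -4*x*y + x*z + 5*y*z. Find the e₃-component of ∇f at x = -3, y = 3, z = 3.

12

(∇f)_3 = ∂f/∂z = x + 5*y
At (-3, 3, 3): 12.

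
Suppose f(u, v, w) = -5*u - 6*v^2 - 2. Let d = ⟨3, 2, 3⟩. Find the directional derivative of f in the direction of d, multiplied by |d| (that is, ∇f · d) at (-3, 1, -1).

-39

∂f/∂u = -5
∂f/∂v = -12*v
∂f/∂w = 0
∇f at (-3, 1, -1) = (-5, -12, 0)
∇f · d = (-5)(3) + (-12)(2) + (0)(3) = -39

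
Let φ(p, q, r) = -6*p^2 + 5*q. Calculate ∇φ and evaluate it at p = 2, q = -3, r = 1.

(-24, 5, 0)

∂φ/∂p = -12*p
∂φ/∂q = 5
∂φ/∂r = 0
∇φ = (-12*p, 5, 0)
At (2, -3, 1): (-24, 5, 0).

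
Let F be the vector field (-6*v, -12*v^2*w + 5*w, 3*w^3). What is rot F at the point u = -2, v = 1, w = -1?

(∇×F)₁ = ∂F₃/∂v − ∂F₂/∂w = 12*v^2 - 5
(∇×F)₂ = ∂F₁/∂w − ∂F₃/∂u = 0
(∇×F)₃ = ∂F₂/∂u − ∂F₁/∂v = 6
∇×F = (12*v^2 - 5, 0, 6)
At (-2, 1, -1): (7, 0, 6).

(7, 0, 6)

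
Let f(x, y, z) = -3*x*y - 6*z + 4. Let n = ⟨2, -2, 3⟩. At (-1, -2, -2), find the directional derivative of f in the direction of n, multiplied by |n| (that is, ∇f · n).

∂f/∂x = -3*y
∂f/∂y = -3*x
∂f/∂z = -6
∇f at (-1, -2, -2) = (6, 3, -6)
∇f · n = (6)(2) + (3)(-2) + (-6)(3) = -12

-12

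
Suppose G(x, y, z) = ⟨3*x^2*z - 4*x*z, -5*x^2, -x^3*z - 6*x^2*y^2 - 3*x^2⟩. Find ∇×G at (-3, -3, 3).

(∇×G)₁ = ∂G₃/∂y − ∂G₂/∂z = -12*x^2*y
(∇×G)₂ = ∂G₁/∂z − ∂G₃/∂x = 3*x^2*z + 3*x^2 + 12*x*y^2 + 2*x
(∇×G)₃ = ∂G₂/∂x − ∂G₁/∂y = -10*x
∇×G = (-12*x^2*y, 3*x^2*z + 3*x^2 + 12*x*y^2 + 2*x, -10*x)
At (-3, -3, 3): (324, -222, 30).

(324, -222, 30)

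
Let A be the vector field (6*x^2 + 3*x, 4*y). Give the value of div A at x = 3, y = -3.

∂A₁/∂x = 12*x + 3
∂A₂/∂y = 4
∇·A = 12*x + 7
At (3, -3): 43.

43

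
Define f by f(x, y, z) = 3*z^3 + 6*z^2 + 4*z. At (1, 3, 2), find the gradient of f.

(0, 0, 64)

∂f/∂x = 0
∂f/∂y = 0
∂f/∂z = 9*z^2 + 12*z + 4
∇f = (0, 0, 9*z^2 + 12*z + 4)
At (1, 3, 2): (0, 0, 64).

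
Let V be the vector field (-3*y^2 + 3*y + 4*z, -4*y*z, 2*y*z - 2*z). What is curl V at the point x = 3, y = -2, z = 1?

(∇×V)₁ = ∂V₃/∂y − ∂V₂/∂z = 4*y + 2*z
(∇×V)₂ = ∂V₁/∂z − ∂V₃/∂x = 4
(∇×V)₃ = ∂V₂/∂x − ∂V₁/∂y = 6*y - 3
∇×V = (4*y + 2*z, 4, 6*y - 3)
At (3, -2, 1): (-6, 4, -15).

(-6, 4, -15)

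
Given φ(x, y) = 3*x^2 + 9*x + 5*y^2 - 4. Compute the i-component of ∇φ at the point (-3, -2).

(∇φ)_1 = ∂φ/∂x = 6*x + 9
At (-3, -2): -9.

-9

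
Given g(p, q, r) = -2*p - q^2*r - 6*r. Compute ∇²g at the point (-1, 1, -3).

6

∂²g/∂p² = 0
∂²g/∂q² = -2*r
∂²g/∂r² = 0
∇²g = -2*r
At (-1, 1, -3): 6.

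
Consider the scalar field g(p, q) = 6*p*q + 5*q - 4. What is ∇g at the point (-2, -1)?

∂g/∂p = 6*q
∂g/∂q = 6*p + 5
∇g = (6*q, 6*p + 5)
At (-2, -1): (-6, -7).

(-6, -7)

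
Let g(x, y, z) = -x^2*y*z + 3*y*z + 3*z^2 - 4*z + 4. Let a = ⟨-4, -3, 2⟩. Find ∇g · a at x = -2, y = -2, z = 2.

90

∂g/∂x = -2*x*y*z
∂g/∂y = -x^2*z + 3*z
∂g/∂z = -x^2*y + 3*y + 6*z - 4
∇g at (-2, -2, 2) = (-16, -2, 10)
∇g · a = (-16)(-4) + (-2)(-3) + (10)(2) = 90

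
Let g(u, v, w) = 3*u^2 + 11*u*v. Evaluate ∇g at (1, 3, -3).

(39, 11, 0)

∂g/∂u = 6*u + 11*v
∂g/∂v = 11*u
∂g/∂w = 0
∇g = (6*u + 11*v, 11*u, 0)
At (1, 3, -3): (39, 11, 0).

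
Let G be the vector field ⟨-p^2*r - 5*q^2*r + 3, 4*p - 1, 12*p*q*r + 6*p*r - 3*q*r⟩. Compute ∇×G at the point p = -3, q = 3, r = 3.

(-117, -180, 94)

(∇×G)₁ = ∂G₃/∂q − ∂G₂/∂r = 12*p*r - 3*r
(∇×G)₂ = ∂G₁/∂r − ∂G₃/∂p = -p^2 - 5*q^2 - 12*q*r - 6*r
(∇×G)₃ = ∂G₂/∂p − ∂G₁/∂q = 10*q*r + 4
∇×G = (12*p*r - 3*r, -p^2 - 5*q^2 - 12*q*r - 6*r, 10*q*r + 4)
At (-3, 3, 3): (-117, -180, 94).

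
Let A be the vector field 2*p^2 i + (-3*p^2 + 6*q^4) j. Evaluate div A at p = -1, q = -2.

-196

∂A₁/∂p = 4*p
∂A₂/∂q = 24*q^3
∇·A = 4*p + 24*q^3
At (-1, -2): -196.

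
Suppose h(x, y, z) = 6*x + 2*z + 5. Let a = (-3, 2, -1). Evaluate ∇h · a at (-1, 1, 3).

∂h/∂x = 6
∂h/∂y = 0
∂h/∂z = 2
∇h at (-1, 1, 3) = (6, 0, 2)
∇h · a = (6)(-3) + (0)(2) + (2)(-1) = -20

-20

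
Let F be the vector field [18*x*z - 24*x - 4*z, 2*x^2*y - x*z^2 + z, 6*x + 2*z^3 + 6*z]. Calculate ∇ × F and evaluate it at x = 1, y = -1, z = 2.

(∇×F)₁ = ∂F₃/∂y − ∂F₂/∂z = 2*x*z - 1
(∇×F)₂ = ∂F₁/∂z − ∂F₃/∂x = 18*x - 10
(∇×F)₃ = ∂F₂/∂x − ∂F₁/∂y = 4*x*y - z^2
∇×F = (2*x*z - 1, 18*x - 10, 4*x*y - z^2)
At (1, -1, 2): (3, 8, -8).

(3, 8, -8)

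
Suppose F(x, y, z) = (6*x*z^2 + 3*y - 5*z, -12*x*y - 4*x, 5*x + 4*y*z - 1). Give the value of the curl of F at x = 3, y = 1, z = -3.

(-12, -118, -19)

(∇×F)₁ = ∂F₃/∂y − ∂F₂/∂z = 4*z
(∇×F)₂ = ∂F₁/∂z − ∂F₃/∂x = 12*x*z - 10
(∇×F)₃ = ∂F₂/∂x − ∂F₁/∂y = -12*y - 7
∇×F = (4*z, 12*x*z - 10, -12*y - 7)
At (3, 1, -3): (-12, -118, -19).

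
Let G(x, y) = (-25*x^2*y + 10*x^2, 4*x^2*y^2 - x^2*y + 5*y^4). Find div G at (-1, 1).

57

∂G₁/∂x = -50*x*y + 20*x
∂G₂/∂y = 8*x^2*y - x^2 + 20*y^3
∇·G = 8*x^2*y - x^2 - 50*x*y + 20*x + 20*y^3
At (-1, 1): 57.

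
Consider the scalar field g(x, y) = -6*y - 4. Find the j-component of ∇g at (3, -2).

(∇g)_2 = ∂g/∂y = -6
At (3, -2): -6.

-6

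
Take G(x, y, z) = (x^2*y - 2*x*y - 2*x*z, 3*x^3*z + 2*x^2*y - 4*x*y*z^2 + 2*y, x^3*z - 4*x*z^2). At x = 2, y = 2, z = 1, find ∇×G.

(∇×G)₁ = ∂G₃/∂y − ∂G₂/∂z = -3*x^3 + 8*x*y*z
(∇×G)₂ = ∂G₁/∂z − ∂G₃/∂x = -3*x^2*z - 2*x + 4*z^2
(∇×G)₃ = ∂G₂/∂x − ∂G₁/∂y = 9*x^2*z - x^2 + 4*x*y + 2*x - 4*y*z^2
∇×G = (-3*x^3 + 8*x*y*z, -3*x^2*z - 2*x + 4*z^2, 9*x^2*z - x^2 + 4*x*y + 2*x - 4*y*z^2)
At (2, 2, 1): (8, -12, 44).

(8, -12, 44)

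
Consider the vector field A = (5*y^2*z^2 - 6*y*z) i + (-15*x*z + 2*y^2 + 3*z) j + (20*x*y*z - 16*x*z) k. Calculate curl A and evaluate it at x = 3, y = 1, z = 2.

(162, 6, -58)

(∇×A)₁ = ∂A₃/∂y − ∂A₂/∂z = 20*x*z + 15*x - 3
(∇×A)₂ = ∂A₁/∂z − ∂A₃/∂x = 10*y^2*z - 20*y*z - 6*y + 16*z
(∇×A)₃ = ∂A₂/∂x − ∂A₁/∂y = -10*y*z^2 - 9*z
∇×A = (20*x*z + 15*x - 3, 10*y^2*z - 20*y*z - 6*y + 16*z, -10*y*z^2 - 9*z)
At (3, 1, 2): (162, 6, -58).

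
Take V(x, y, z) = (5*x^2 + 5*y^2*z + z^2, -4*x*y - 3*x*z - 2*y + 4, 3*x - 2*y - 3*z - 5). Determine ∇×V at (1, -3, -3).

(∇×V)₁ = ∂V₃/∂y − ∂V₂/∂z = 3*x - 2
(∇×V)₂ = ∂V₁/∂z − ∂V₃/∂x = 5*y^2 + 2*z - 3
(∇×V)₃ = ∂V₂/∂x − ∂V₁/∂y = -10*y*z - 4*y - 3*z
∇×V = (3*x - 2, 5*y^2 + 2*z - 3, -10*y*z - 4*y - 3*z)
At (1, -3, -3): (1, 36, -69).

(1, 36, -69)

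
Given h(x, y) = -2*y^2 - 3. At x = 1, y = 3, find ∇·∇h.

∂²h/∂x² = 0
∂²h/∂y² = -4
∇²h = -4
At (1, 3): -4.

-4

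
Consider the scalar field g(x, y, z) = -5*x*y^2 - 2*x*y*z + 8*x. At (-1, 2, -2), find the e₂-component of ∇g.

(∇g)_2 = ∂g/∂y = -10*x*y - 2*x*z
At (-1, 2, -2): 16.

16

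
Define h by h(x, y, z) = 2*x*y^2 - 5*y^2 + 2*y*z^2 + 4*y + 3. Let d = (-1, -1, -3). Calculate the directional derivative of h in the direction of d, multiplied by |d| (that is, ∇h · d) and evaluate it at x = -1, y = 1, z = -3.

∂h/∂x = 2*y^2
∂h/∂y = 4*x*y - 10*y + 2*z^2 + 4
∂h/∂z = 4*y*z
∇h at (-1, 1, -3) = (2, 8, -12)
∇h · d = (2)(-1) + (8)(-1) + (-12)(-3) = 26

26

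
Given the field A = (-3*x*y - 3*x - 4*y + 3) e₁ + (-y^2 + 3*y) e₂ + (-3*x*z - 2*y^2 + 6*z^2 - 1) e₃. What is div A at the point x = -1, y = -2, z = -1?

∂A₁/∂x = -3*y - 3
∂A₂/∂y = -2*y + 3
∂A₃/∂z = -3*x + 12*z
∇·A = -3*x - 5*y + 12*z
At (-1, -2, -1): 1.

1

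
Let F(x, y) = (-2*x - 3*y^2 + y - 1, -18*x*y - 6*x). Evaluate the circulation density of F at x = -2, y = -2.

∂F₂/∂x = -18*y - 6
∂F₁/∂y = -6*y + 1
Scalar curl = -12*y - 7
At (-2, -2): 17.

17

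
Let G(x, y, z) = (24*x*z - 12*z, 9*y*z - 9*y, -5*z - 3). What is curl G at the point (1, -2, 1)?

(∇×G)₁ = ∂G₃/∂y − ∂G₂/∂z = -9*y
(∇×G)₂ = ∂G₁/∂z − ∂G₃/∂x = 24*x - 12
(∇×G)₃ = ∂G₂/∂x − ∂G₁/∂y = 0
∇×G = (-9*y, 24*x - 12, 0)
At (1, -2, 1): (18, 12, 0).

(18, 12, 0)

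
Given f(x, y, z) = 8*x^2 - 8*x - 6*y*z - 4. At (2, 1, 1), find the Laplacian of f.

16

∂²f/∂x² = 16
∂²f/∂y² = 0
∂²f/∂z² = 0
∇²f = 16
At (2, 1, 1): 16.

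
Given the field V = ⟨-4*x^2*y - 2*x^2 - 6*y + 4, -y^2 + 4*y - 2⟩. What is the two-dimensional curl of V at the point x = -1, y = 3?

10

∂V₂/∂x = 0
∂V₁/∂y = -4*x^2 - 6
Scalar curl = 4*x^2 + 6
At (-1, 3): 10.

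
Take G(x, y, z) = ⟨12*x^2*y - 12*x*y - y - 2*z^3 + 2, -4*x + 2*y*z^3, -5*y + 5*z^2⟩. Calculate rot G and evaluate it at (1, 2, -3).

(-113, -54, -3)

(∇×G)₁ = ∂G₃/∂y − ∂G₂/∂z = -6*y*z^2 - 5
(∇×G)₂ = ∂G₁/∂z − ∂G₃/∂x = -6*z^2
(∇×G)₃ = ∂G₂/∂x − ∂G₁/∂y = -12*x^2 + 12*x - 3
∇×G = (-6*y*z^2 - 5, -6*z^2, -12*x^2 + 12*x - 3)
At (1, 2, -3): (-113, -54, -3).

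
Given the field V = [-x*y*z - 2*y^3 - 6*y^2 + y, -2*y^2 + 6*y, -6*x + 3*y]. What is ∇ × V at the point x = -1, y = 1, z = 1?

(3, 7, 16)

(∇×V)₁ = ∂V₃/∂y − ∂V₂/∂z = 3
(∇×V)₂ = ∂V₁/∂z − ∂V₃/∂x = -x*y + 6
(∇×V)₃ = ∂V₂/∂x − ∂V₁/∂y = x*z + 6*y^2 + 12*y - 1
∇×V = (3, -x*y + 6, x*z + 6*y^2 + 12*y - 1)
At (-1, 1, 1): (3, 7, 16).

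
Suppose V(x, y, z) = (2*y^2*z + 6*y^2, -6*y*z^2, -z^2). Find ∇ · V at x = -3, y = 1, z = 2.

-28

∂V₁/∂x = 0
∂V₂/∂y = -6*z^2
∂V₃/∂z = -2*z
∇·V = -6*z^2 - 2*z
At (-3, 1, 2): -28.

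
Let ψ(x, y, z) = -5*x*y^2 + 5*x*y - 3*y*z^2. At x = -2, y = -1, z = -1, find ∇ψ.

(-10, -33, -6)

∂ψ/∂x = -5*y^2 + 5*y
∂ψ/∂y = -10*x*y + 5*x - 3*z^2
∂ψ/∂z = -6*y*z
∇ψ = (-5*y^2 + 5*y, -10*x*y + 5*x - 3*z^2, -6*y*z)
At (-2, -1, -1): (-10, -33, -6).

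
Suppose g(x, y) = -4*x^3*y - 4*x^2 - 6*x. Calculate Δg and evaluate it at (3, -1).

∂²g/∂x² = -8*(3*x*y + 1)
∂²g/∂y² = 0
∇²g = -24*x*y - 8
At (3, -1): 64.

64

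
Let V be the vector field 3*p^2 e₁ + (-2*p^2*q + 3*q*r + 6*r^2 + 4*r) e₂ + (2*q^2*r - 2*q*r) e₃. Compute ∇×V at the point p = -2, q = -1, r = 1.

(∇×V)₁ = ∂V₃/∂q − ∂V₂/∂r = 4*q*r - 3*q - 14*r - 4
(∇×V)₂ = ∂V₁/∂r − ∂V₃/∂p = 0
(∇×V)₃ = ∂V₂/∂p − ∂V₁/∂q = -4*p*q
∇×V = (4*q*r - 3*q - 14*r - 4, 0, -4*p*q)
At (-2, -1, 1): (-19, 0, -8).

(-19, 0, -8)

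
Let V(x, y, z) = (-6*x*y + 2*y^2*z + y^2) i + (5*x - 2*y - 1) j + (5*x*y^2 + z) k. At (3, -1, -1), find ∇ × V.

(-30, -3, 21)

(∇×V)₁ = ∂V₃/∂y − ∂V₂/∂z = 10*x*y
(∇×V)₂ = ∂V₁/∂z − ∂V₃/∂x = -3*y^2
(∇×V)₃ = ∂V₂/∂x − ∂V₁/∂y = 6*x - 4*y*z - 2*y + 5
∇×V = (10*x*y, -3*y^2, 6*x - 4*y*z - 2*y + 5)
At (3, -1, -1): (-30, -3, 21).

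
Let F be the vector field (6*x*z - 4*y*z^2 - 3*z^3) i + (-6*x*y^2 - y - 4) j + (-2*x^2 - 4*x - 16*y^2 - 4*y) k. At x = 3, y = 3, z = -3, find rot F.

(-100, 25, -18)

(∇×F)₁ = ∂F₃/∂y − ∂F₂/∂z = -32*y - 4
(∇×F)₂ = ∂F₁/∂z − ∂F₃/∂x = 10*x - 8*y*z - 9*z^2 + 4
(∇×F)₃ = ∂F₂/∂x − ∂F₁/∂y = -6*y^2 + 4*z^2
∇×F = (-32*y - 4, 10*x - 8*y*z - 9*z^2 + 4, -6*y^2 + 4*z^2)
At (3, 3, -3): (-100, 25, -18).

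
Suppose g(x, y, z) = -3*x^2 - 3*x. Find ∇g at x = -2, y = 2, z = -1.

(9, 0, 0)

∂g/∂x = -6*x - 3
∂g/∂y = 0
∂g/∂z = 0
∇g = (-6*x - 3, 0, 0)
At (-2, 2, -1): (9, 0, 0).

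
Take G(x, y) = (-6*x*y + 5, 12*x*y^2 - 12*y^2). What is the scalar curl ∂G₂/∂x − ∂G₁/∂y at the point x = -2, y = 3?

96

∂G₂/∂x = 12*y^2
∂G₁/∂y = -6*x
Scalar curl = 6*x + 12*y^2
At (-2, 3): 96.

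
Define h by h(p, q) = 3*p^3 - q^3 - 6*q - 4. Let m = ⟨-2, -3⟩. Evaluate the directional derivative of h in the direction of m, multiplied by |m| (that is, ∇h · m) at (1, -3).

81

∂h/∂p = 9*p^2
∂h/∂q = -3*q^2 - 6
∇h at (1, -3) = (9, -33)
∇h · m = (9)(-2) + (-33)(-3) = 81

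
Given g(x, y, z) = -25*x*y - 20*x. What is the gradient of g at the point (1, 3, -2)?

∂g/∂x = -25*y - 20
∂g/∂y = -25*x
∂g/∂z = 0
∇g = (-25*y - 20, -25*x, 0)
At (1, 3, -2): (-95, -25, 0).

(-95, -25, 0)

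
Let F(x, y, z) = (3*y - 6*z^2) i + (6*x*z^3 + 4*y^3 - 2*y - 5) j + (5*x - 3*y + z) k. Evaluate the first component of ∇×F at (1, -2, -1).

(∇×F)_1 = ∂F₃/∂y − ∂F₂/∂z
= -3 − (18*x*z^2)
= -18*x*z^2 - 3
At (1, -2, -1): -21.

-21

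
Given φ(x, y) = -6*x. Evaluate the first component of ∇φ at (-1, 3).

-6

(∇φ)_1 = ∂φ/∂x = -6
At (-1, 3): -6.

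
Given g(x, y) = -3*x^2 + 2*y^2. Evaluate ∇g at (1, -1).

(-6, -4)

∂g/∂x = -6*x
∂g/∂y = 4*y
∇g = (-6*x, 4*y)
At (1, -1): (-6, -4).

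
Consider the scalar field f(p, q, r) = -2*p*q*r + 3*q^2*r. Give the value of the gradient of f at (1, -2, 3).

(12, -42, 16)

∂f/∂p = -2*q*r
∂f/∂q = -2*p*r + 6*q*r
∂f/∂r = -2*p*q + 3*q^2
∇f = (-2*q*r, -2*p*r + 6*q*r, -2*p*q + 3*q^2)
At (1, -2, 3): (12, -42, 16).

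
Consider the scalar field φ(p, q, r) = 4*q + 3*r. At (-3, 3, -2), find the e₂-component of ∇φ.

4

(∇φ)_2 = ∂φ/∂q = 4
At (-3, 3, -2): 4.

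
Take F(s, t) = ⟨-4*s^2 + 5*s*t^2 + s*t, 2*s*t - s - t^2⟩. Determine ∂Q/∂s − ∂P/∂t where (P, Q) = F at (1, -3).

∂F₂/∂s = 2*t - 1
∂F₁/∂t = 10*s*t + s
Scalar curl = -10*s*t - s + 2*t - 1
At (1, -3): 22.

22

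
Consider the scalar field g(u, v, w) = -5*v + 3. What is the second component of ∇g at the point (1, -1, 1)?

-5

(∇g)_2 = ∂g/∂v = -5
At (1, -1, 1): -5.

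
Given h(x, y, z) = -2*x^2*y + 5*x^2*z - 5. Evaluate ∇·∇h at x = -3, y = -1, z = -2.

-16

∂²h/∂x² = 2*(-2*y + 5*z)
∂²h/∂y² = 0
∂²h/∂z² = 0
∇²h = -4*y + 10*z
At (-3, -1, -2): -16.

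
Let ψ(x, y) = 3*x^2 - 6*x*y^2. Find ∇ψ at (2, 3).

(-42, -72)

∂ψ/∂x = 6*x - 6*y^2
∂ψ/∂y = -12*x*y
∇ψ = (6*x - 6*y^2, -12*x*y)
At (2, 3): (-42, -72).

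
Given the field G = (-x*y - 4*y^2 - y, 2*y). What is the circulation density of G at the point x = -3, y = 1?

6

∂G₂/∂x = 0
∂G₁/∂y = -x - 8*y - 1
Scalar curl = x + 8*y + 1
At (-3, 1): 6.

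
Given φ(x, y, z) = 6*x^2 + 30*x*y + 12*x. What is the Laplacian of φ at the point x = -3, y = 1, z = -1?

12

∂²φ/∂x² = 12
∂²φ/∂y² = 0
∂²φ/∂z² = 0
∇²φ = 12
At (-3, 1, -1): 12.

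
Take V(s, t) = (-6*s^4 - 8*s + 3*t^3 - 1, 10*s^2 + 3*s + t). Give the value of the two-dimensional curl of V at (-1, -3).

-98

∂V₂/∂s = 20*s + 3
∂V₁/∂t = 9*t^2
Scalar curl = 20*s - 9*t^2 + 3
At (-1, -3): -98.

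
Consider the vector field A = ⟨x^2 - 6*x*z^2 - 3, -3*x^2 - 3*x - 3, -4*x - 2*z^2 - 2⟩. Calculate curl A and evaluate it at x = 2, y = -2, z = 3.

(∇×A)₁ = ∂A₃/∂y − ∂A₂/∂z = 0
(∇×A)₂ = ∂A₁/∂z − ∂A₃/∂x = -12*x*z + 4
(∇×A)₃ = ∂A₂/∂x − ∂A₁/∂y = -6*x - 3
∇×A = (0, -12*x*z + 4, -6*x - 3)
At (2, -2, 3): (0, -68, -15).

(0, -68, -15)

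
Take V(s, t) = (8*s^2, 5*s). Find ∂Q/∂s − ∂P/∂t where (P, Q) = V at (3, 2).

∂V₂/∂s = 5
∂V₁/∂t = 0
Scalar curl = 5
At (3, 2): 5.

5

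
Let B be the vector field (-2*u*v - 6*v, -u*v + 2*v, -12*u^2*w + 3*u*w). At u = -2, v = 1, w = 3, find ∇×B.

(0, -153, 1)

(∇×B)₁ = ∂B₃/∂v − ∂B₂/∂w = 0
(∇×B)₂ = ∂B₁/∂w − ∂B₃/∂u = 24*u*w - 3*w
(∇×B)₃ = ∂B₂/∂u − ∂B₁/∂v = 2*u - v + 6
∇×B = (0, 24*u*w - 3*w, 2*u - v + 6)
At (-2, 1, 3): (0, -153, 1).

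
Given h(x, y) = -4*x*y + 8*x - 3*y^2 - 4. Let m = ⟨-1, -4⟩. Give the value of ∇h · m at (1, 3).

92

∂h/∂x = -4*y + 8
∂h/∂y = -4*x - 6*y
∇h at (1, 3) = (-4, -22)
∇h · m = (-4)(-1) + (-22)(-4) = 92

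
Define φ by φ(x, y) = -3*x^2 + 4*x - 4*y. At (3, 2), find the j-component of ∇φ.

(∇φ)_2 = ∂φ/∂y = -4
At (3, 2): -4.

-4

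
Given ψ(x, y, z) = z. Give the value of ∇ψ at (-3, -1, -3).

∂ψ/∂x = 0
∂ψ/∂y = 0
∂ψ/∂z = 1
∇ψ = (0, 0, 1)
At (-3, -1, -3): (0, 0, 1).

(0, 0, 1)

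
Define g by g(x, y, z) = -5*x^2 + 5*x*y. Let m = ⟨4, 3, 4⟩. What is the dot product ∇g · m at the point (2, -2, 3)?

-90

∂g/∂x = -10*x + 5*y
∂g/∂y = 5*x
∂g/∂z = 0
∇g at (2, -2, 3) = (-30, 10, 0)
∇g · m = (-30)(4) + (10)(3) + (0)(4) = -90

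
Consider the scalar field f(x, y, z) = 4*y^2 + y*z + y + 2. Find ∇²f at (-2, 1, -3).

8

∂²f/∂x² = 0
∂²f/∂y² = 8
∂²f/∂z² = 0
∇²f = 8
At (-2, 1, -3): 8.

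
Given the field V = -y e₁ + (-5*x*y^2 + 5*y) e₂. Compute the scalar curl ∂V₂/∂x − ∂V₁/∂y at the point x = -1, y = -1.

∂V₂/∂x = -5*y^2
∂V₁/∂y = -1
Scalar curl = -5*y^2 + 1
At (-1, -1): -4.

-4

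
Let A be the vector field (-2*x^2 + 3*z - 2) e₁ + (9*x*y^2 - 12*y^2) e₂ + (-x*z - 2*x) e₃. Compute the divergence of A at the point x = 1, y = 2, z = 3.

-17

∂A₁/∂x = -4*x
∂A₂/∂y = 18*x*y - 24*y
∂A₃/∂z = -x
∇·A = 18*x*y - 5*x - 24*y
At (1, 2, 3): -17.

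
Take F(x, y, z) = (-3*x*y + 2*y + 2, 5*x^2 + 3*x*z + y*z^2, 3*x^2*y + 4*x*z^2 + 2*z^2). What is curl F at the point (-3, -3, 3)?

(∇×F)₁ = ∂F₃/∂y − ∂F₂/∂z = 3*x^2 - 3*x - 2*y*z
(∇×F)₂ = ∂F₁/∂z − ∂F₃/∂x = -6*x*y - 4*z^2
(∇×F)₃ = ∂F₂/∂x − ∂F₁/∂y = 13*x + 3*z - 2
∇×F = (3*x^2 - 3*x - 2*y*z, -6*x*y - 4*z^2, 13*x + 3*z - 2)
At (-3, -3, 3): (54, -90, -32).

(54, -90, -32)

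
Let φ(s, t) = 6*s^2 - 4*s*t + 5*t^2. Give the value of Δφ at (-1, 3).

∂²φ/∂s² = 12
∂²φ/∂t² = 10
∇²φ = 22
At (-1, 3): 22.

22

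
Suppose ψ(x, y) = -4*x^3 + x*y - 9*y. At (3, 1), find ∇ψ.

(-107, -6)

∂ψ/∂x = -12*x^2 + y
∂ψ/∂y = x - 9
∇ψ = (-12*x^2 + y, x - 9)
At (3, 1): (-107, -6).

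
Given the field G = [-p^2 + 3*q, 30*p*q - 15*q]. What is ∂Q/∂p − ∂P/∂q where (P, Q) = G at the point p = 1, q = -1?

-33

∂G₂/∂p = 30*q
∂G₁/∂q = 3
Scalar curl = 30*q - 3
At (1, -1): -33.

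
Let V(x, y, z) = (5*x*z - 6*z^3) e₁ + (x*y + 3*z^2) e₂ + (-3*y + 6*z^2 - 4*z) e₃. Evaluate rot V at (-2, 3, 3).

(-21, -172, 3)

(∇×V)₁ = ∂V₃/∂y − ∂V₂/∂z = -6*z - 3
(∇×V)₂ = ∂V₁/∂z − ∂V₃/∂x = 5*x - 18*z^2
(∇×V)₃ = ∂V₂/∂x − ∂V₁/∂y = y
∇×V = (-6*z - 3, 5*x - 18*z^2, y)
At (-2, 3, 3): (-21, -172, 3).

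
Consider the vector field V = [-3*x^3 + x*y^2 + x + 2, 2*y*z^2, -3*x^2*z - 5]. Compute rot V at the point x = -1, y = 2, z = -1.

(∇×V)₁ = ∂V₃/∂y − ∂V₂/∂z = -4*y*z
(∇×V)₂ = ∂V₁/∂z − ∂V₃/∂x = 6*x*z
(∇×V)₃ = ∂V₂/∂x − ∂V₁/∂y = -2*x*y
∇×V = (-4*y*z, 6*x*z, -2*x*y)
At (-1, 2, -1): (8, 6, 4).

(8, 6, 4)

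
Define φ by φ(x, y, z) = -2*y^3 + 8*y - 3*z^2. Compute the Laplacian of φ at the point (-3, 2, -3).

∂²φ/∂x² = 0
∂²φ/∂y² = -12*y
∂²φ/∂z² = -6
∇²φ = -12*y - 6
At (-3, 2, -3): -30.

-30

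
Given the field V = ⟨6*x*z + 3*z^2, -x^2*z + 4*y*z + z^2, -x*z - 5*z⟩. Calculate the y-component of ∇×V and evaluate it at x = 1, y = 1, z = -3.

-15

(∇×V)_2 = ∂V₁/∂z − ∂V₃/∂x
= 6*x + 6*z − (-z)
= 6*x + 7*z
At (1, 1, -3): -15.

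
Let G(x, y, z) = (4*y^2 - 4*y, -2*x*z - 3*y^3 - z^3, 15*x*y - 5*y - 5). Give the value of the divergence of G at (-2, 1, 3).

∂G₁/∂x = 0
∂G₂/∂y = -9*y^2
∂G₃/∂z = 0
∇·G = -9*y^2
At (-2, 1, 3): -9.

-9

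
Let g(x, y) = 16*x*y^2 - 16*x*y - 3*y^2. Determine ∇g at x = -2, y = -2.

(96, 172)

∂g/∂x = 16*y^2 - 16*y
∂g/∂y = 32*x*y - 16*x - 6*y
∇g = (16*y^2 - 16*y, 32*x*y - 16*x - 6*y)
At (-2, -2): (96, 172).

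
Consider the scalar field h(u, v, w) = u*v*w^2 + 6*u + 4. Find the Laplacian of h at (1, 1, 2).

2

∂²h/∂u² = 0
∂²h/∂v² = 0
∂²h/∂w² = 2*u*v
∇²h = 2*u*v
At (1, 1, 2): 2.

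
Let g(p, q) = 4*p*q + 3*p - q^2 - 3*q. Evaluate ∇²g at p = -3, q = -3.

∂²g/∂p² = 0
∂²g/∂q² = -2
∇²g = -2
At (-3, -3): -2.

-2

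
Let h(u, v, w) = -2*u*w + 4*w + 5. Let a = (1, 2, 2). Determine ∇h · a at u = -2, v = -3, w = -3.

22

∂h/∂u = -2*w
∂h/∂v = 0
∂h/∂w = -2*u + 4
∇h at (-2, -3, -3) = (6, 0, 8)
∇h · a = (6)(1) + (0)(2) + (8)(2) = 22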